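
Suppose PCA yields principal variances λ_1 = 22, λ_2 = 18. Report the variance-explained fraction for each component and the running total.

Step 1 — total variance = trace(Sigma) = Σ λ_i = 22 + 18 = 40.

Step 2 — fraction explained by component i = λ_i / Σ λ:
  PC1: 22/40 = 0.55
  PC2: 18/40 = 0.45

Step 3 — cumulative fraction after k components = (λ_1 + ... + λ_k) / Σ λ:
  k = 1: 22/40 = 0.55
  k = 2: (22 + 18)/40 = 40/40 = 1

Summary (fraction, with percent):

explained: PC1 0.55 (55%), PC2 0.45 (45%);  cumulative: 0.55, 1


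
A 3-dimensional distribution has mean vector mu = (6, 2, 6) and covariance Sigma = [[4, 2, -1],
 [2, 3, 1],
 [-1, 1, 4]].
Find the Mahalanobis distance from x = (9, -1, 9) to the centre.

Step 1 — centre the observation: (x - mu) = (3, -3, 3).

Step 2 — invert Sigma (cofactor / det for 3×3, or solve directly):
  Sigma^{-1} = [[0.5238, -0.4286, 0.2381],
 [-0.4286, 0.7143, -0.2857],
 [0.2381, -0.2857, 0.381]].

Step 3 — form the quadratic (x - mu)^T · Sigma^{-1} · (x - mu):
  Sigma^{-1} · (x - mu) = (3.5714, -4.2857, 2.7143).
  (x - mu)^T · [Sigma^{-1} · (x - mu)] = (3)·(3.5714) + (-3)·(-4.2857) + (3)·(2.7143) = 31.7143.

Step 4 — take square root: d = √(31.7143) ≈ 5.6315.

d(x, mu) = √(31.7143) ≈ 5.6315


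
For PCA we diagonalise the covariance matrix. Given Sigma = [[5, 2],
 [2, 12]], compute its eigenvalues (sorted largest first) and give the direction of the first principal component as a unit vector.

Step 1 — characteristic polynomial of 2×2 Sigma:
  det(Sigma - λI) = λ² - trace · λ + det = 0.
  trace = 5 + 12 = 17, det = 5·12 - (2)² = 56.
Step 2 — discriminant:
  Δ = trace² - 4·det = 289 - 224 = 65.
Step 3 — eigenvalues:
  λ = (trace ± √Δ)/2 = (17 ± 8.0623)/2,
  λ_1 = 12.5311,  λ_2 = 4.4689.

Step 4 — unit eigenvector for λ_1: solve (Sigma - λ_1 I)v = 0. First row:
  (5 - 12.5311)·v_x + (2)·v_y = 0, i.e. (-7.5311)·v_x + (2)·v_y = 0,
  so v ∝ (b, λ_1 - a) = (2, 7.5311) = u.
  ||u|| = √((2)² + (7.5311)²) = √(60.7179) ≈ 7.7922,
  v_1 = u/||u|| ≈ (0.2567, 0.9665) (||v_1|| = 1).

λ_1 = 12.5311,  λ_2 = 4.4689;  v_1 ≈ (0.2567, 0.9665)


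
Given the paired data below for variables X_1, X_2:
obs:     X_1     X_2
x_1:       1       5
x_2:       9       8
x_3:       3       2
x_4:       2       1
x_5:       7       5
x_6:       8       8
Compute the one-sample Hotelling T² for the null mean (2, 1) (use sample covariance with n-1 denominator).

Step 1 — sample mean vector:
  mean(X_1) = (1 + 9 + 3 + 2 + 7 + 8) / 6 = 30/6 = 5
  mean(X_2) = (5 + 8 + 2 + 1 + 5 + 8) / 6 = 29/6 = 4.8333
  x̄ = (5, 4.8333),  deviation x̄ - mu_0 = (5, 4.8333) - (2, 1) = (3, 3.8333).

Step 2 — sample covariance matrix, S[i,j] = (1/(n-1)) · Σ_k (x_{k,i} - mean_i) · (x_{k,j} - mean_j), divisor n-1 = 5:
  S[X_1,X_1] = ((-4)·(-4) + (4)·(4) + (-2)·(-2) + (-3)·(-3) + (2)·(2) + (3)·(3)) / 5 = 58/5 = 11.6
  S[X_1,X_2] = ((-4)·(0.1667) + (4)·(3.1667) + (-2)·(-2.8333) + (-3)·(-3.8333) + (2)·(0.1667) + (3)·(3.1667)) / 5 = 39/5 = 7.8
  S[X_2,X_2] = ((0.1667)·(0.1667) + (3.1667)·(3.1667) + (-2.8333)·(-2.8333) + (-3.8333)·(-3.8333) + (0.1667)·(0.1667) + (3.1667)·(3.1667)) / 5 = 42.8333/5 = 8.5667
  S = [[11.6, 7.8],
 [7.8, 8.5667]].

Step 3 — invert S. det(S) = 11.6·8.5667 - (7.8)² = 38.5333.
  S^{-1} = (1/det) · [[d, -b], [-b, a]] = [[0.2223, -0.2024],
 [-0.2024, 0.301]].

Step 4 — quadratic form (x̄ - mu_0)^T · S^{-1} · (x̄ - mu_0):
  S^{-1} · (x̄ - mu_0) = (-0.109, 0.5467),
  (x̄ - mu_0)^T · [...] = (3)·(-0.109) + (3.8333)·(0.5467) = 1.7687.

Step 5 — scale by n: T² = 6 · 1.7687 = 10.6125.

T² ≈ 10.6125


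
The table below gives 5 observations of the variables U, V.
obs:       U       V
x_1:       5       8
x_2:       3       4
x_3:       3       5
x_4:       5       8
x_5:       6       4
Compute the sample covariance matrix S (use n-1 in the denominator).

Step 1 — column means:
  mean(U) = (5 + 3 + 3 + 5 + 6) / 5 = 22/5 = 4.4
  mean(V) = (8 + 4 + 5 + 8 + 4) / 5 = 29/5 = 5.8

Step 2 — sample covariance S[i,j] = (1/(n-1)) · Σ_k (x_{k,i} - mean_i) · (x_{k,j} - mean_j), with n-1 = 4.
  S[U,U] = ((0.6)·(0.6) + (-1.4)·(-1.4) + (-1.4)·(-1.4) + (0.6)·(0.6) + (1.6)·(1.6)) / 4 = 7.2/4 = 1.8
  S[U,V] = ((0.6)·(2.2) + (-1.4)·(-1.8) + (-1.4)·(-0.8) + (0.6)·(2.2) + (1.6)·(-1.8)) / 4 = 3.4/4 = 0.85
  S[V,V] = ((2.2)·(2.2) + (-1.8)·(-1.8) + (-0.8)·(-0.8) + (2.2)·(2.2) + (-1.8)·(-1.8)) / 4 = 16.8/4 = 4.2

S is symmetric (S[j,i] = S[i,j]). Assembling:

S = [[1.8, 0.85],
 [0.85, 4.2]]


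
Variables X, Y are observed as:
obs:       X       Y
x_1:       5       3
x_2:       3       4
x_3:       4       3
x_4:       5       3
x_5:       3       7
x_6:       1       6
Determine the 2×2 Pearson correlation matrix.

Step 1 — column means:
  mean(X) = (5 + 3 + 4 + 5 + 3 + 1) / 6 = 21/6 = 3.5
  mean(Y) = (3 + 4 + 3 + 3 + 7 + 6) / 6 = 26/6 = 4.3333

Step 2 — sample variances and covariances s[i,j] = (1/(n-1)) · Σ_k (x_{k,i} - mean_i) · (x_{k,j} - mean_j), with n-1 = 5:
  s[X,X] = ((1.5)·(1.5) + (-0.5)·(-0.5) + (0.5)·(0.5) + (1.5)·(1.5) + (-0.5)·(-0.5) + (-2.5)·(-2.5)) / 5 = 11.5/5 = 2.3
  s[X,Y] = ((1.5)·(-1.3333) + (-0.5)·(-0.3333) + (0.5)·(-1.3333) + (1.5)·(-1.3333) + (-0.5)·(2.6667) + (-2.5)·(1.6667)) / 5 = -10/5 = -2
  s[Y,Y] = ((-1.3333)·(-1.3333) + (-0.3333)·(-0.3333) + (-1.3333)·(-1.3333) + (-1.3333)·(-1.3333) + (2.6667)·(2.6667) + (1.6667)·(1.6667)) / 5 = 15.3333/5 = 3.0667
  Sample standard deviations s_i = √(s[i,i]):
  s(X) = √(2.3) = 1.5166
  s(Y) = √(3.0667) = 1.7512

Step 3 — r_{ij} = s_{ij} / (s_i · s_j):
  r[X,X] = 1 (diagonal).
  r[X,Y] = -2 / (1.5166 · 1.7512) = -2 / 2.6558 = -0.7531
  r[Y,Y] = 1 (diagonal).

R is symmetric with unit diagonal. Assembling:

R = [[1, -0.7531],
 [-0.7531, 1]]


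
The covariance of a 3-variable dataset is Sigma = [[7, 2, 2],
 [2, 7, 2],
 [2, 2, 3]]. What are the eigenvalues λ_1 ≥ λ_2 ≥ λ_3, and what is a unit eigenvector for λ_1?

Step 1 — characteristic polynomial p(λ) = det(λI - Sigma) = λ³ - tr·λ² + c_1·λ - det, where tr = trace, c_1 = sum of the principal 2×2 minors, det = det(Sigma):
  tr = 7 + 7 + 3 = 17,
  c_1 = (7·7 - (2)²) + (7·3 - (2)²) + (7·3 - (2)²) = 45 + 17 + 17 = 79,
  det = 7·(7·3 - (2)²) - (2)·((2)·3 - (2)·(2)) + (2)·((2)·(2) - 7·(2)) = 7·(17) - (2)·(2) + (2)·(-10) = 95.
  So p(λ) = λ³ - 17λ² + 79λ - 95.
Step 2 — look for an integer root (rational root theorem: any rational root is an integer divisor of 95). Testing λ = 5:
  p(5) = 125 - 425 + 395 - 95 = 0  ✓
  Dividing out (λ - 5): p(λ) = (λ - 5)(λ² - 12λ + 19).
Step 3 — remaining eigenvalues from the quadratic λ² - 12λ + 19 = 0:
  Δ = 12² - 4·19 = 144 - 76 = 68,  λ = (12 ± √68)/2 = (12 ± 8.2462)/2 ≈ 10.1231 or 1.8769.
  Sorted: λ_1 = 10.1231,  λ_2 = 5,  λ_3 = 1.8769  (check: sum = 17 = tr ✓).

Step 4 — unit eigenvector for λ_1 ≈ 10.1231: v spans the null space of (Sigma - λ_1 I), whose rows are
  r_1 = (-3.1231, 2, 2),  r_2 = (2, -3.1231, 2),  r_3 = (2, 2, -7.1231).
  v is orthogonal to every row, so take v ∝ r_1 × r_2 = ((2)·(2) - (2)·(-3.1231), (2)·(2) - (-3.1231)·(2), (-3.1231)·(-3.1231) - (2)·(2)) ≈ (10.2462, 10.2462, 5.7538).
  Let u = (10.2462, 10.2462, 5.7538).
  ||u|| = √((10.2462)² + (10.2462)² + (5.7538)²) = √(243.0758) ≈ 15.5909,  v_1 = u/||u|| ≈ (0.6572, 0.6572, 0.369) (||v_1|| = 1).

λ_1 = 10.1231,  λ_2 = 5,  λ_3 = 1.8769;  v_1 ≈ (0.6572, 0.6572, 0.369)


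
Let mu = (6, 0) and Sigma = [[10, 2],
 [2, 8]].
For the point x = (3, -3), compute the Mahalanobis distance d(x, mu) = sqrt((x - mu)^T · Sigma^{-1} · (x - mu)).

Step 1 — centre the observation: (x - mu) = (-3, -3).

Step 2 — invert Sigma. det(Sigma) = 10·8 - (2)² = 76.
  Sigma^{-1} = (1/det) · [[d, -b], [-b, a]] = [[0.1053, -0.0263],
 [-0.0263, 0.1316]].

Step 3 — form the quadratic (x - mu)^T · Sigma^{-1} · (x - mu):
  Sigma^{-1} · (x - mu) = (-0.2368, -0.3158).
  (x - mu)^T · [Sigma^{-1} · (x - mu)] = (-3)·(-0.2368) + (-3)·(-0.3158) = 1.6579.

Step 4 — take square root: d = √(1.6579) ≈ 1.2876.

d(x, mu) = √(1.6579) ≈ 1.2876


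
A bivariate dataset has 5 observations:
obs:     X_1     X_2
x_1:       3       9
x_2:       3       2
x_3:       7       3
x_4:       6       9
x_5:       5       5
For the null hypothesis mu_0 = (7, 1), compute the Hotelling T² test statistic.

Step 1 — sample mean vector:
  mean(X_1) = (3 + 3 + 7 + 6 + 5) / 5 = 24/5 = 4.8
  mean(X_2) = (9 + 2 + 3 + 9 + 5) / 5 = 28/5 = 5.6
  x̄ = (4.8, 5.6),  deviation x̄ - mu_0 = (4.8, 5.6) - (7, 1) = (-2.2, 4.6).

Step 2 — sample covariance matrix, S[i,j] = (1/(n-1)) · Σ_k (x_{k,i} - mean_i) · (x_{k,j} - mean_j), divisor n-1 = 4:
  S[X_1,X_1] = ((-1.8)·(-1.8) + (-1.8)·(-1.8) + (2.2)·(2.2) + (1.2)·(1.2) + (0.2)·(0.2)) / 4 = 12.8/4 = 3.2
  S[X_1,X_2] = ((-1.8)·(3.4) + (-1.8)·(-3.6) + (2.2)·(-2.6) + (1.2)·(3.4) + (0.2)·(-0.6)) / 4 = -1.4/4 = -0.35
  S[X_2,X_2] = ((3.4)·(3.4) + (-3.6)·(-3.6) + (-2.6)·(-2.6) + (3.4)·(3.4) + (-0.6)·(-0.6)) / 4 = 43.2/4 = 10.8
  S = [[3.2, -0.35],
 [-0.35, 10.8]].

Step 3 — invert S. det(S) = 3.2·10.8 - (-0.35)² = 34.4375.
  S^{-1} = (1/det) · [[d, -b], [-b, a]] = [[0.3136, 0.0102],
 [0.0102, 0.0929]].

Step 4 — quadratic form (x̄ - mu_0)^T · S^{-1} · (x̄ - mu_0):
  S^{-1} · (x̄ - mu_0) = (-0.6432, 0.4051),
  (x̄ - mu_0)^T · [...] = (-2.2)·(-0.6432) + (4.6)·(0.4051) = 3.2784.

Step 5 — scale by n: T² = 5 · 3.2784 = 16.392.

T² ≈ 16.392


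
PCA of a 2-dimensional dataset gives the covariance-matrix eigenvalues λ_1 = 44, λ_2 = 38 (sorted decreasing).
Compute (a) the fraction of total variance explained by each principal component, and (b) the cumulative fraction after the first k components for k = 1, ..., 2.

Step 1 — total variance = trace(Sigma) = Σ λ_i = 44 + 38 = 82.

Step 2 — fraction explained by component i = λ_i / Σ λ:
  PC1: 44/82 = 0.5366
  PC2: 38/82 = 0.4634

Step 3 — cumulative fraction after k components = (λ_1 + ... + λ_k) / Σ λ:
  k = 1: 44/82 = 0.5366
  k = 2: (44 + 38)/82 = 82/82 = 1

Summary (fraction, with percent):

explained: PC1 0.5366 (53.66%), PC2 0.4634 (46.34%);  cumulative: 0.5366, 1


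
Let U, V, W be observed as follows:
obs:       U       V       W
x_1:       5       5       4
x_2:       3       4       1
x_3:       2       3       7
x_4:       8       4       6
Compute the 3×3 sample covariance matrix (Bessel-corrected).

Step 1 — column means:
  mean(U) = (5 + 3 + 2 + 8) / 4 = 18/4 = 4.5
  mean(V) = (5 + 4 + 3 + 4) / 4 = 16/4 = 4
  mean(W) = (4 + 1 + 7 + 6) / 4 = 18/4 = 4.5

Step 2 — sample covariance S[i,j] = (1/(n-1)) · Σ_k (x_{k,i} - mean_i) · (x_{k,j} - mean_j), with n-1 = 3.
  S[U,U] = ((0.5)·(0.5) + (-1.5)·(-1.5) + (-2.5)·(-2.5) + (3.5)·(3.5)) / 3 = 21/3 = 7
  S[U,V] = ((0.5)·(1) + (-1.5)·(0) + (-2.5)·(-1) + (3.5)·(0)) / 3 = 3/3 = 1
  S[U,W] = ((0.5)·(-0.5) + (-1.5)·(-3.5) + (-2.5)·(2.5) + (3.5)·(1.5)) / 3 = 4/3 = 1.3333
  S[V,V] = ((1)·(1) + (0)·(0) + (-1)·(-1) + (0)·(0)) / 3 = 2/3 = 0.6667
  S[V,W] = ((1)·(-0.5) + (0)·(-3.5) + (-1)·(2.5) + (0)·(1.5)) / 3 = -3/3 = -1
  S[W,W] = ((-0.5)·(-0.5) + (-3.5)·(-3.5) + (2.5)·(2.5) + (1.5)·(1.5)) / 3 = 21/3 = 7

S is symmetric (S[j,i] = S[i,j]). Assembling:

S = [[7, 1, 1.3333],
 [1, 0.6667, -1],
 [1.3333, -1, 7]]


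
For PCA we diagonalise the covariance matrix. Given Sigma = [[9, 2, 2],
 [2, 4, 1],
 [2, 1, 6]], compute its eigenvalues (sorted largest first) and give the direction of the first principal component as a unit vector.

Step 1 — characteristic polynomial p(λ) = det(λI - Sigma) = λ³ - tr·λ² + c_1·λ - det, where tr = trace, c_1 = sum of the principal 2×2 minors, det = det(Sigma):
  tr = 9 + 4 + 6 = 19,
  c_1 = (9·4 - (2)²) + (9·6 - (2)²) + (4·6 - (1)²) = 32 + 50 + 23 = 105,
  det = 9·(4·6 - (1)²) - (2)·((2)·6 - (1)·(2)) + (2)·((2)·(1) - 4·(2)) = 9·(23) - (2)·(10) + (2)·(-6) = 175.
  So p(λ) = λ³ - 19λ² + 105λ - 175.
Step 2 — look for an integer root (rational root theorem: any rational root is an integer divisor of 175). Testing λ = 5:
  p(5) = 125 - 475 + 525 - 175 = 0  ✓
  Dividing out (λ - 5): p(λ) = (λ - 5)(λ² - 14λ + 35).
Step 3 — remaining eigenvalues from the quadratic λ² - 14λ + 35 = 0:
  Δ = 14² - 4·35 = 196 - 140 = 56,  λ = (14 ± √56)/2 = (14 ± 7.4833)/2 ≈ 10.7417 or 3.2583.
  Sorted: λ_1 = 10.7417,  λ_2 = 5,  λ_3 = 3.2583  (check: sum = 19 = tr ✓).

Step 4 — unit eigenvector for λ_1 ≈ 10.7417: v spans the null space of (Sigma - λ_1 I), whose rows are
  r_1 = (-1.7417, 2, 2),  r_2 = (2, -6.7417, 1),  r_3 = (2, 1, -4.7417).
  v is orthogonal to every row, so take v ∝ r_1 × r_2 = ((2)·(1) - (2)·(-6.7417), (2)·(2) - (-1.7417)·(1), (-1.7417)·(-6.7417) - (2)·(2)) ≈ (15.4833, 5.7417, 7.7417).
  Let u = (15.4833, 5.7417, 7.7417).
  ||u|| = √((15.4833)² + (5.7417)² + (7.7417)²) = √(332.6329) ≈ 18.2382,  v_1 = u/||u|| ≈ (0.8489, 0.3148, 0.4245) (||v_1|| = 1).

λ_1 = 10.7417,  λ_2 = 5,  λ_3 = 3.2583;  v_1 ≈ (0.8489, 0.3148, 0.4245)


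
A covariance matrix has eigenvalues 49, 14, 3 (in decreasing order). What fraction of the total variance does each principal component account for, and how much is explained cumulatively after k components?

Step 1 — total variance = trace(Sigma) = Σ λ_i = 49 + 14 + 3 = 66.

Step 2 — fraction explained by component i = λ_i / Σ λ:
  PC1: 49/66 = 0.7424
  PC2: 14/66 = 0.2121
  PC3: 3/66 = 0.0455

Step 3 — cumulative fraction after k components = (λ_1 + ... + λ_k) / Σ λ:
  k = 1: 49/66 = 0.7424
  k = 2: (49 + 14)/66 = 63/66 = 0.9545
  k = 3: (49 + 14 + 3)/66 = 66/66 = 1

Summary (fraction, with percent):

explained: PC1 0.7424 (74.24%), PC2 0.2121 (21.21%), PC3 0.0455 (4.55%);  cumulative: 0.7424, 0.9545, 1


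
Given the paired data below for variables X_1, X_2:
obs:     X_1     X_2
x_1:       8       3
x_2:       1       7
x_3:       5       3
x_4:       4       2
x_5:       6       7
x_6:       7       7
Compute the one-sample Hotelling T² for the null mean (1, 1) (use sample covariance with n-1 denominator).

Step 1 — sample mean vector:
  mean(X_1) = (8 + 1 + 5 + 4 + 6 + 7) / 6 = 31/6 = 5.1667
  mean(X_2) = (3 + 7 + 3 + 2 + 7 + 7) / 6 = 29/6 = 4.8333
  x̄ = (5.1667, 4.8333),  deviation x̄ - mu_0 = (5.1667, 4.8333) - (1, 1) = (4.1667, 3.8333).

Step 2 — sample covariance matrix, S[i,j] = (1/(n-1)) · Σ_k (x_{k,i} - mean_i) · (x_{k,j} - mean_j), divisor n-1 = 5:
  S[X_1,X_1] = ((2.8333)·(2.8333) + (-4.1667)·(-4.1667) + (-0.1667)·(-0.1667) + (-1.1667)·(-1.1667) + (0.8333)·(0.8333) + (1.8333)·(1.8333)) / 5 = 30.8333/5 = 6.1667
  S[X_1,X_2] = ((2.8333)·(-1.8333) + (-4.1667)·(2.1667) + (-0.1667)·(-1.8333) + (-1.1667)·(-2.8333) + (0.8333)·(2.1667) + (1.8333)·(2.1667)) / 5 = -4.8333/5 = -0.9667
  S[X_2,X_2] = ((-1.8333)·(-1.8333) + (2.1667)·(2.1667) + (-1.8333)·(-1.8333) + (-2.8333)·(-2.8333) + (2.1667)·(2.1667) + (2.1667)·(2.1667)) / 5 = 28.8333/5 = 5.7667
  S = [[6.1667, -0.9667],
 [-0.9667, 5.7667]].

Step 3 — invert S. det(S) = 6.1667·5.7667 - (-0.9667)² = 34.6267.
  S^{-1} = (1/det) · [[d, -b], [-b, a]] = [[0.1665, 0.0279],
 [0.0279, 0.1781]].

Step 4 — quadratic form (x̄ - mu_0)^T · S^{-1} · (x̄ - mu_0):
  S^{-1} · (x̄ - mu_0) = (0.8009, 0.799),
  (x̄ - mu_0)^T · [...] = (4.1667)·(0.8009) + (3.8333)·(0.799) = 6.4.

Step 5 — scale by n: T² = 6 · 6.4 = 38.4001.

T² ≈ 38.4001


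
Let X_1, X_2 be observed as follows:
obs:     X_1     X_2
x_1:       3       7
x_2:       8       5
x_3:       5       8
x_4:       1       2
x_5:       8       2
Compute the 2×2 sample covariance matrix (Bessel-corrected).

Step 1 — column means:
  mean(X_1) = (3 + 8 + 5 + 1 + 8) / 5 = 25/5 = 5
  mean(X_2) = (7 + 5 + 8 + 2 + 2) / 5 = 24/5 = 4.8

Step 2 — sample covariance S[i,j] = (1/(n-1)) · Σ_k (x_{k,i} - mean_i) · (x_{k,j} - mean_j), with n-1 = 4.
  S[X_1,X_1] = ((-2)·(-2) + (3)·(3) + (0)·(0) + (-4)·(-4) + (3)·(3)) / 4 = 38/4 = 9.5
  S[X_1,X_2] = ((-2)·(2.2) + (3)·(0.2) + (0)·(3.2) + (-4)·(-2.8) + (3)·(-2.8)) / 4 = -1/4 = -0.25
  S[X_2,X_2] = ((2.2)·(2.2) + (0.2)·(0.2) + (3.2)·(3.2) + (-2.8)·(-2.8) + (-2.8)·(-2.8)) / 4 = 30.8/4 = 7.7

S is symmetric (S[j,i] = S[i,j]). Assembling:

S = [[9.5, -0.25],
 [-0.25, 7.7]]


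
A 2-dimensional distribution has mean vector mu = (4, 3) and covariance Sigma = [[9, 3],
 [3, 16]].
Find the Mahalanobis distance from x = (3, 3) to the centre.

Step 1 — centre the observation: (x - mu) = (-1, 0).

Step 2 — invert Sigma. det(Sigma) = 9·16 - (3)² = 135.
  Sigma^{-1} = (1/det) · [[d, -b], [-b, a]] = [[0.1185, -0.0222],
 [-0.0222, 0.0667]].

Step 3 — form the quadratic (x - mu)^T · Sigma^{-1} · (x - mu):
  Sigma^{-1} · (x - mu) = (-0.1185, 0.0222).
  (x - mu)^T · [Sigma^{-1} · (x - mu)] = (-1)·(-0.1185) + (0)·(0.0222) = 0.1185.

Step 4 — take square root: d = √(0.1185) ≈ 0.3443.

d(x, mu) = √(0.1185) ≈ 0.3443


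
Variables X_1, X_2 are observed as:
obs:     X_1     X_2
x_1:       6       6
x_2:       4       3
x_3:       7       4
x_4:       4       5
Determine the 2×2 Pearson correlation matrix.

Step 1 — column means:
  mean(X_1) = (6 + 4 + 7 + 4) / 4 = 21/4 = 5.25
  mean(X_2) = (6 + 3 + 4 + 5) / 4 = 18/4 = 4.5

Step 2 — sample variances and covariances s[i,j] = (1/(n-1)) · Σ_k (x_{k,i} - mean_i) · (x_{k,j} - mean_j), with n-1 = 3:
  s[X_1,X_1] = ((0.75)·(0.75) + (-1.25)·(-1.25) + (1.75)·(1.75) + (-1.25)·(-1.25)) / 3 = 6.75/3 = 2.25
  s[X_1,X_2] = ((0.75)·(1.5) + (-1.25)·(-1.5) + (1.75)·(-0.5) + (-1.25)·(0.5)) / 3 = 1.5/3 = 0.5
  s[X_2,X_2] = ((1.5)·(1.5) + (-1.5)·(-1.5) + (-0.5)·(-0.5) + (0.5)·(0.5)) / 3 = 5/3 = 1.6667
  Sample standard deviations s_i = √(s[i,i]):
  s(X_1) = √(2.25) = 1.5
  s(X_2) = √(1.6667) = 1.291

Step 3 — r_{ij} = s_{ij} / (s_i · s_j):
  r[X_1,X_1] = 1 (diagonal).
  r[X_1,X_2] = 0.5 / (1.5 · 1.291) = 0.5 / 1.9365 = 0.2582
  r[X_2,X_2] = 1 (diagonal).

R is symmetric with unit diagonal. Assembling:

R = [[1, 0.2582],
 [0.2582, 1]]


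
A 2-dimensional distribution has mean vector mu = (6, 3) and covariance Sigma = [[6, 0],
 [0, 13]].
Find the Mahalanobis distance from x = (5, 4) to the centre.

Step 1 — centre the observation: (x - mu) = (-1, 1).

Step 2 — invert Sigma. det(Sigma) = 6·13 - (0)² = 78.
  Sigma^{-1} = (1/det) · [[d, -b], [-b, a]] = [[0.1667, 0],
 [0, 0.0769]].

Step 3 — form the quadratic (x - mu)^T · Sigma^{-1} · (x - mu):
  Sigma^{-1} · (x - mu) = (-0.1667, 0.0769).
  (x - mu)^T · [Sigma^{-1} · (x - mu)] = (-1)·(-0.1667) + (1)·(0.0769) = 0.2436.

Step 4 — take square root: d = √(0.2436) ≈ 0.4935.

d(x, mu) = √(0.2436) ≈ 0.4935


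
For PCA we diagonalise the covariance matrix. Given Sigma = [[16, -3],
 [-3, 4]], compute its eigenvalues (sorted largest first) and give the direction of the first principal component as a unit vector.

Step 1 — characteristic polynomial of 2×2 Sigma:
  det(Sigma - λI) = λ² - trace · λ + det = 0.
  trace = 16 + 4 = 20, det = 16·4 - (-3)² = 55.
Step 2 — discriminant:
  Δ = trace² - 4·det = 400 - 220 = 180.
Step 3 — eigenvalues:
  λ = (trace ± √Δ)/2 = (20 ± 13.4164)/2,
  λ_1 = 16.7082,  λ_2 = 3.2918.

Step 4 — unit eigenvector for λ_1: solve (Sigma - λ_1 I)v = 0. First row:
  (16 - 16.7082)·v_x + (-3)·v_y = 0, i.e. (-0.7082)·v_x + (-3)·v_y = 0,
  so v ∝ (b, λ_1 - a) = (-3, 0.7082); multiply by -1 so the first entry is positive: u = (3, -0.7082).
  ||u|| = √((3)² + (-0.7082)²) = √(9.5016) ≈ 3.0825,
  v_1 = u/||u|| ≈ (0.9732, -0.2298) (||v_1|| = 1).

λ_1 = 16.7082,  λ_2 = 3.2918;  v_1 ≈ (0.9732, -0.2298)


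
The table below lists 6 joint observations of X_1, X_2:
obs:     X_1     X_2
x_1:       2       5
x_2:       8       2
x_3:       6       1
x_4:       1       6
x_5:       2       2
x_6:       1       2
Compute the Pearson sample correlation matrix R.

Step 1 — column means:
  mean(X_1) = (2 + 8 + 6 + 1 + 2 + 1) / 6 = 20/6 = 3.3333
  mean(X_2) = (5 + 2 + 1 + 6 + 2 + 2) / 6 = 18/6 = 3

Step 2 — sample variances and covariances s[i,j] = (1/(n-1)) · Σ_k (x_{k,i} - mean_i) · (x_{k,j} - mean_j), with n-1 = 5:
  s[X_1,X_1] = ((-1.3333)·(-1.3333) + (4.6667)·(4.6667) + (2.6667)·(2.6667) + (-2.3333)·(-2.3333) + (-1.3333)·(-1.3333) + (-2.3333)·(-2.3333)) / 5 = 43.3333/5 = 8.6667
  s[X_1,X_2] = ((-1.3333)·(2) + (4.6667)·(-1) + (2.6667)·(-2) + (-2.3333)·(3) + (-1.3333)·(-1) + (-2.3333)·(-1)) / 5 = -16/5 = -3.2
  s[X_2,X_2] = ((2)·(2) + (-1)·(-1) + (-2)·(-2) + (3)·(3) + (-1)·(-1) + (-1)·(-1)) / 5 = 20/5 = 4
  Sample standard deviations s_i = √(s[i,i]):
  s(X_1) = √(8.6667) = 2.9439
  s(X_2) = √(4) = 2

Step 3 — r_{ij} = s_{ij} / (s_i · s_j):
  r[X_1,X_1] = 1 (diagonal).
  r[X_1,X_2] = -3.2 / (2.9439 · 2) = -3.2 / 5.8878 = -0.5435
  r[X_2,X_2] = 1 (diagonal).

R is symmetric with unit diagonal. Assembling:

R = [[1, -0.5435],
 [-0.5435, 1]]


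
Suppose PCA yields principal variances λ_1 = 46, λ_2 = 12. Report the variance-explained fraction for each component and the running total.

Step 1 — total variance = trace(Sigma) = Σ λ_i = 46 + 12 = 58.

Step 2 — fraction explained by component i = λ_i / Σ λ:
  PC1: 46/58 = 0.7931
  PC2: 12/58 = 0.2069

Step 3 — cumulative fraction after k components = (λ_1 + ... + λ_k) / Σ λ:
  k = 1: 46/58 = 0.7931
  k = 2: (46 + 12)/58 = 58/58 = 1

Summary (fraction, with percent):

explained: PC1 0.7931 (79.31%), PC2 0.2069 (20.69%);  cumulative: 0.7931, 1


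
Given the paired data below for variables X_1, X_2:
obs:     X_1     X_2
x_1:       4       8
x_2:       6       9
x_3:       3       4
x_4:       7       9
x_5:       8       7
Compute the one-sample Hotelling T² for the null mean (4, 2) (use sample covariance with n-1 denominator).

Step 1 — sample mean vector:
  mean(X_1) = (4 + 6 + 3 + 7 + 8) / 5 = 28/5 = 5.6
  mean(X_2) = (8 + 9 + 4 + 9 + 7) / 5 = 37/5 = 7.4
  x̄ = (5.6, 7.4),  deviation x̄ - mu_0 = (5.6, 7.4) - (4, 2) = (1.6, 5.4).

Step 2 — sample covariance matrix, S[i,j] = (1/(n-1)) · Σ_k (x_{k,i} - mean_i) · (x_{k,j} - mean_j), divisor n-1 = 4:
  S[X_1,X_1] = ((-1.6)·(-1.6) + (0.4)·(0.4) + (-2.6)·(-2.6) + (1.4)·(1.4) + (2.4)·(2.4)) / 4 = 17.2/4 = 4.3
  S[X_1,X_2] = ((-1.6)·(0.6) + (0.4)·(1.6) + (-2.6)·(-3.4) + (1.4)·(1.6) + (2.4)·(-0.4)) / 4 = 9.8/4 = 2.45
  S[X_2,X_2] = ((0.6)·(0.6) + (1.6)·(1.6) + (-3.4)·(-3.4) + (1.6)·(1.6) + (-0.4)·(-0.4)) / 4 = 17.2/4 = 4.3
  S = [[4.3, 2.45],
 [2.45, 4.3]].

Step 3 — invert S. det(S) = 4.3·4.3 - (2.45)² = 12.4875.
  S^{-1} = (1/det) · [[d, -b], [-b, a]] = [[0.3443, -0.1962],
 [-0.1962, 0.3443]].

Step 4 — quadratic form (x̄ - mu_0)^T · S^{-1} · (x̄ - mu_0):
  S^{-1} · (x̄ - mu_0) = (-0.5085, 1.5455),
  (x̄ - mu_0)^T · [...] = (1.6)·(-0.5085) + (5.4)·(1.5455) = 7.5323.

Step 5 — scale by n: T² = 5 · 7.5323 = 37.6617.

T² ≈ 37.6617


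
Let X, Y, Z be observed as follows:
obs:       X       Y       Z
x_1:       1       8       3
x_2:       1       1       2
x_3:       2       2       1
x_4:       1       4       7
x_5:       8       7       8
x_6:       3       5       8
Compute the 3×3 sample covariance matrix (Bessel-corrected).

Step 1 — column means:
  mean(X) = (1 + 1 + 2 + 1 + 8 + 3) / 6 = 16/6 = 2.6667
  mean(Y) = (8 + 1 + 2 + 4 + 7 + 5) / 6 = 27/6 = 4.5
  mean(Z) = (3 + 2 + 1 + 7 + 8 + 8) / 6 = 29/6 = 4.8333

Step 2 — sample covariance S[i,j] = (1/(n-1)) · Σ_k (x_{k,i} - mean_i) · (x_{k,j} - mean_j), with n-1 = 5.
  S[X,X] = ((-1.6667)·(-1.6667) + (-1.6667)·(-1.6667) + (-0.6667)·(-0.6667) + (-1.6667)·(-1.6667) + (5.3333)·(5.3333) + (0.3333)·(0.3333)) / 5 = 37.3333/5 = 7.4667
  S[X,Y] = ((-1.6667)·(3.5) + (-1.6667)·(-3.5) + (-0.6667)·(-2.5) + (-1.6667)·(-0.5) + (5.3333)·(2.5) + (0.3333)·(0.5)) / 5 = 16/5 = 3.2
  S[X,Z] = ((-1.6667)·(-1.8333) + (-1.6667)·(-2.8333) + (-0.6667)·(-3.8333) + (-1.6667)·(2.1667) + (5.3333)·(3.1667) + (0.3333)·(3.1667)) / 5 = 24.6667/5 = 4.9333
  S[Y,Y] = ((3.5)·(3.5) + (-3.5)·(-3.5) + (-2.5)·(-2.5) + (-0.5)·(-0.5) + (2.5)·(2.5) + (0.5)·(0.5)) / 5 = 37.5/5 = 7.5
  S[Y,Z] = ((3.5)·(-1.8333) + (-3.5)·(-2.8333) + (-2.5)·(-3.8333) + (-0.5)·(2.1667) + (2.5)·(3.1667) + (0.5)·(3.1667)) / 5 = 21.5/5 = 4.3
  S[Z,Z] = ((-1.8333)·(-1.8333) + (-2.8333)·(-2.8333) + (-3.8333)·(-3.8333) + (2.1667)·(2.1667) + (3.1667)·(3.1667) + (3.1667)·(3.1667)) / 5 = 50.8333/5 = 10.1667

S is symmetric (S[j,i] = S[i,j]). Assembling:

S = [[7.4667, 3.2, 4.9333],
 [3.2, 7.5, 4.3],
 [4.9333, 4.3, 10.1667]]


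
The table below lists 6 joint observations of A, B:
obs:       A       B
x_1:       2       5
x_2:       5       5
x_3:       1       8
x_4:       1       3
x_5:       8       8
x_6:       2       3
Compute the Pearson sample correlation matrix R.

Step 1 — column means:
  mean(A) = (2 + 5 + 1 + 1 + 8 + 2) / 6 = 19/6 = 3.1667
  mean(B) = (5 + 5 + 8 + 3 + 8 + 3) / 6 = 32/6 = 5.3333

Step 2 — sample variances and covariances s[i,j] = (1/(n-1)) · Σ_k (x_{k,i} - mean_i) · (x_{k,j} - mean_j), with n-1 = 5:
  s[A,A] = ((-1.1667)·(-1.1667) + (1.8333)·(1.8333) + (-2.1667)·(-2.1667) + (-2.1667)·(-2.1667) + (4.8333)·(4.8333) + (-1.1667)·(-1.1667)) / 5 = 38.8333/5 = 7.7667
  s[A,B] = ((-1.1667)·(-0.3333) + (1.8333)·(-0.3333) + (-2.1667)·(2.6667) + (-2.1667)·(-2.3333) + (4.8333)·(2.6667) + (-1.1667)·(-2.3333)) / 5 = 14.6667/5 = 2.9333
  s[B,B] = ((-0.3333)·(-0.3333) + (-0.3333)·(-0.3333) + (2.6667)·(2.6667) + (-2.3333)·(-2.3333) + (2.6667)·(2.6667) + (-2.3333)·(-2.3333)) / 5 = 25.3333/5 = 5.0667
  Sample standard deviations s_i = √(s[i,i]):
  s(A) = √(7.7667) = 2.7869
  s(B) = √(5.0667) = 2.2509

Step 3 — r_{ij} = s_{ij} / (s_i · s_j):
  r[A,A] = 1 (diagonal).
  r[A,B] = 2.9333 / (2.7869 · 2.2509) = 2.9333 / 6.273 = 0.4676
  r[B,B] = 1 (diagonal).

R is symmetric with unit diagonal. Assembling:

R = [[1, 0.4676],
 [0.4676, 1]]


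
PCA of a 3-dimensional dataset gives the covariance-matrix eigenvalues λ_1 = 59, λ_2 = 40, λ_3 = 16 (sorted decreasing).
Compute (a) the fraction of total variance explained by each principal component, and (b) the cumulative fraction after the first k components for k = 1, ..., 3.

Step 1 — total variance = trace(Sigma) = Σ λ_i = 59 + 40 + 16 = 115.

Step 2 — fraction explained by component i = λ_i / Σ λ:
  PC1: 59/115 = 0.513
  PC2: 40/115 = 0.3478
  PC3: 16/115 = 0.1391

Step 3 — cumulative fraction after k components = (λ_1 + ... + λ_k) / Σ λ:
  k = 1: 59/115 = 0.513
  k = 2: (59 + 40)/115 = 99/115 = 0.8609
  k = 3: (59 + 40 + 16)/115 = 115/115 = 1

Summary (fraction, with percent):

explained: PC1 0.513 (51.3%), PC2 0.3478 (34.78%), PC3 0.1391 (13.91%);  cumulative: 0.513, 0.8609, 1


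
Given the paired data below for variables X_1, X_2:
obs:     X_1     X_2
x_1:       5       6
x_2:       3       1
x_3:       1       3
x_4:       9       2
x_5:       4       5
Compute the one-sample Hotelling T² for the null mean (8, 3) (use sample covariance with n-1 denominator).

Step 1 — sample mean vector:
  mean(X_1) = (5 + 3 + 1 + 9 + 4) / 5 = 22/5 = 4.4
  mean(X_2) = (6 + 1 + 3 + 2 + 5) / 5 = 17/5 = 3.4
  x̄ = (4.4, 3.4),  deviation x̄ - mu_0 = (4.4, 3.4) - (8, 3) = (-3.6, 0.4).

Step 2 — sample covariance matrix, S[i,j] = (1/(n-1)) · Σ_k (x_{k,i} - mean_i) · (x_{k,j} - mean_j), divisor n-1 = 4:
  S[X_1,X_1] = ((0.6)·(0.6) + (-1.4)·(-1.4) + (-3.4)·(-3.4) + (4.6)·(4.6) + (-0.4)·(-0.4)) / 4 = 35.2/4 = 8.8
  S[X_1,X_2] = ((0.6)·(2.6) + (-1.4)·(-2.4) + (-3.4)·(-0.4) + (4.6)·(-1.4) + (-0.4)·(1.6)) / 4 = -0.8/4 = -0.2
  S[X_2,X_2] = ((2.6)·(2.6) + (-2.4)·(-2.4) + (-0.4)·(-0.4) + (-1.4)·(-1.4) + (1.6)·(1.6)) / 4 = 17.2/4 = 4.3
  S = [[8.8, -0.2],
 [-0.2, 4.3]].

Step 3 — invert S. det(S) = 8.8·4.3 - (-0.2)² = 37.8.
  S^{-1} = (1/det) · [[d, -b], [-b, a]] = [[0.1138, 0.0053],
 [0.0053, 0.2328]].

Step 4 — quadratic form (x̄ - mu_0)^T · S^{-1} · (x̄ - mu_0):
  S^{-1} · (x̄ - mu_0) = (-0.4074, 0.0741),
  (x̄ - mu_0)^T · [...] = (-3.6)·(-0.4074) + (0.4)·(0.0741) = 1.4963.

Step 5 — scale by n: T² = 5 · 1.4963 = 7.4815.

T² ≈ 7.4815


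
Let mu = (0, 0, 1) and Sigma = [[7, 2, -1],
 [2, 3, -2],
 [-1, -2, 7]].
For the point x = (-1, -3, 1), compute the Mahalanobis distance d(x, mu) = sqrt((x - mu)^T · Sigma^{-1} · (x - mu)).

Step 1 — centre the observation: (x - mu) = (-1, -3, 0).

Step 2 — invert Sigma (cofactor / det for 3×3, or solve directly):
  Sigma^{-1} = [[0.1771, -0.125, -0.0104],
 [-0.125, 0.5, 0.125],
 [-0.0104, 0.125, 0.1771]].

Step 3 — form the quadratic (x - mu)^T · Sigma^{-1} · (x - mu):
  Sigma^{-1} · (x - mu) = (0.1979, -1.375, -0.3646).
  (x - mu)^T · [Sigma^{-1} · (x - mu)] = (-1)·(0.1979) + (-3)·(-1.375) + (0)·(-0.3646) = 3.9271.

Step 4 — take square root: d = √(3.9271) ≈ 1.9817.

d(x, mu) = √(3.9271) ≈ 1.9817


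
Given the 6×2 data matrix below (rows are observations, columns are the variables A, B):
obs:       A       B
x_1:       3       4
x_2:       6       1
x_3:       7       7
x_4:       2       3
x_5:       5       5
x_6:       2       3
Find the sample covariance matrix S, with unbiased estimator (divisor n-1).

Step 1 — column means:
  mean(A) = (3 + 6 + 7 + 2 + 5 + 2) / 6 = 25/6 = 4.1667
  mean(B) = (4 + 1 + 7 + 3 + 5 + 3) / 6 = 23/6 = 3.8333

Step 2 — sample covariance S[i,j] = (1/(n-1)) · Σ_k (x_{k,i} - mean_i) · (x_{k,j} - mean_j), with n-1 = 5.
  S[A,A] = ((-1.1667)·(-1.1667) + (1.8333)·(1.8333) + (2.8333)·(2.8333) + (-2.1667)·(-2.1667) + (0.8333)·(0.8333) + (-2.1667)·(-2.1667)) / 5 = 22.8333/5 = 4.5667
  S[A,B] = ((-1.1667)·(0.1667) + (1.8333)·(-2.8333) + (2.8333)·(3.1667) + (-2.1667)·(-0.8333) + (0.8333)·(1.1667) + (-2.1667)·(-0.8333)) / 5 = 8.1667/5 = 1.6333
  S[B,B] = ((0.1667)·(0.1667) + (-2.8333)·(-2.8333) + (3.1667)·(3.1667) + (-0.8333)·(-0.8333) + (1.1667)·(1.1667) + (-0.8333)·(-0.8333)) / 5 = 20.8333/5 = 4.1667

S is symmetric (S[j,i] = S[i,j]). Assembling:

S = [[4.5667, 1.6333],
 [1.6333, 4.1667]]


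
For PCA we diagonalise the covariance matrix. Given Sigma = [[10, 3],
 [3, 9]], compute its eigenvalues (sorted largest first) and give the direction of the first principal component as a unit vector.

Step 1 — characteristic polynomial of 2×2 Sigma:
  det(Sigma - λI) = λ² - trace · λ + det = 0.
  trace = 10 + 9 = 19, det = 10·9 - (3)² = 81.
Step 2 — discriminant:
  Δ = trace² - 4·det = 361 - 324 = 37.
Step 3 — eigenvalues:
  λ = (trace ± √Δ)/2 = (19 ± 6.0828)/2,
  λ_1 = 12.5414,  λ_2 = 6.4586.

Step 4 — unit eigenvector for λ_1: solve (Sigma - λ_1 I)v = 0. First row:
  (10 - 12.5414)·v_x + (3)·v_y = 0, i.e. (-2.5414)·v_x + (3)·v_y = 0,
  so v ∝ (b, λ_1 - a) = (3, 2.5414) = u.
  ||u|| = √((3)² + (2.5414)²) = √(15.4586) ≈ 3.9317,
  v_1 = u/||u|| ≈ (0.763, 0.6464) (||v_1|| = 1).

λ_1 = 12.5414,  λ_2 = 6.4586;  v_1 ≈ (0.763, 0.6464)


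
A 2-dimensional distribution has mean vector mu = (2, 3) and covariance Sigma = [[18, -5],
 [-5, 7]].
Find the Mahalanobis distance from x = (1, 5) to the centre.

Step 1 — centre the observation: (x - mu) = (-1, 2).

Step 2 — invert Sigma. det(Sigma) = 18·7 - (-5)² = 101.
  Sigma^{-1} = (1/det) · [[d, -b], [-b, a]] = [[0.0693, 0.0495],
 [0.0495, 0.1782]].

Step 3 — form the quadratic (x - mu)^T · Sigma^{-1} · (x - mu):
  Sigma^{-1} · (x - mu) = (0.0297, 0.3069).
  (x - mu)^T · [Sigma^{-1} · (x - mu)] = (-1)·(0.0297) + (2)·(0.3069) = 0.5842.

Step 4 — take square root: d = √(0.5842) ≈ 0.7643.

d(x, mu) = √(0.5842) ≈ 0.7643


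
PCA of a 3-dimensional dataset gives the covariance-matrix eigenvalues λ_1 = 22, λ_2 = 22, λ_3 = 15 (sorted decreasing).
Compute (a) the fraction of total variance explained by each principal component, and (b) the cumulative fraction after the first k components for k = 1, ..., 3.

Step 1 — total variance = trace(Sigma) = Σ λ_i = 22 + 22 + 15 = 59.

Step 2 — fraction explained by component i = λ_i / Σ λ:
  PC1: 22/59 = 0.3729
  PC2: 22/59 = 0.3729
  PC3: 15/59 = 0.2542

Step 3 — cumulative fraction after k components = (λ_1 + ... + λ_k) / Σ λ:
  k = 1: 22/59 = 0.3729
  k = 2: (22 + 22)/59 = 44/59 = 0.7458
  k = 3: (22 + 22 + 15)/59 = 59/59 = 1

Summary (fraction, with percent):

explained: PC1 0.3729 (37.29%), PC2 0.3729 (37.29%), PC3 0.2542 (25.42%);  cumulative: 0.3729, 0.7458, 1


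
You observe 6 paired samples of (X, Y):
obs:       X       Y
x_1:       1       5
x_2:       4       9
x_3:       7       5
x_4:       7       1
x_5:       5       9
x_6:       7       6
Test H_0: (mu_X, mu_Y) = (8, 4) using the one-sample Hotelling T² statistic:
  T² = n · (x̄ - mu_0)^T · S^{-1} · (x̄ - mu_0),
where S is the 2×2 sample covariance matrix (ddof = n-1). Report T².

Step 1 — sample mean vector:
  mean(X) = (1 + 4 + 7 + 7 + 5 + 7) / 6 = 31/6 = 5.1667
  mean(Y) = (5 + 9 + 5 + 1 + 9 + 6) / 6 = 35/6 = 5.8333
  x̄ = (5.1667, 5.8333),  deviation x̄ - mu_0 = (5.1667, 5.8333) - (8, 4) = (-2.8333, 1.8333).

Step 2 — sample covariance matrix, S[i,j] = (1/(n-1)) · Σ_k (x_{k,i} - mean_i) · (x_{k,j} - mean_j), divisor n-1 = 5:
  S[X,X] = ((-4.1667)·(-4.1667) + (-1.1667)·(-1.1667) + (1.8333)·(1.8333) + (1.8333)·(1.8333) + (-0.1667)·(-0.1667) + (1.8333)·(1.8333)) / 5 = 28.8333/5 = 5.7667
  S[X,Y] = ((-4.1667)·(-0.8333) + (-1.1667)·(3.1667) + (1.8333)·(-0.8333) + (1.8333)·(-4.8333) + (-0.1667)·(3.1667) + (1.8333)·(0.1667)) / 5 = -10.8333/5 = -2.1667
  S[Y,Y] = ((-0.8333)·(-0.8333) + (3.1667)·(3.1667) + (-0.8333)·(-0.8333) + (-4.8333)·(-4.8333) + (3.1667)·(3.1667) + (0.1667)·(0.1667)) / 5 = 44.8333/5 = 8.9667
  S = [[5.7667, -2.1667],
 [-2.1667, 8.9667]].

Step 3 — invert S. det(S) = 5.7667·8.9667 - (-2.1667)² = 47.0133.
  S^{-1} = (1/det) · [[d, -b], [-b, a]] = [[0.1907, 0.0461],
 [0.0461, 0.1227]].

Step 4 — quadratic form (x̄ - mu_0)^T · S^{-1} · (x̄ - mu_0):
  S^{-1} · (x̄ - mu_0) = (-0.4559, 0.0943),
  (x̄ - mu_0)^T · [...] = (-2.8333)·(-0.4559) + (1.8333)·(0.0943) = 1.4646.

Step 5 — scale by n: T² = 6 · 1.4646 = 8.7876.

T² ≈ 8.7876


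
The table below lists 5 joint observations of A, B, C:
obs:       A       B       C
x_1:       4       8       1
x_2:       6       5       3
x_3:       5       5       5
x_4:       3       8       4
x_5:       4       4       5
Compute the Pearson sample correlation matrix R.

Step 1 — column means:
  mean(A) = (4 + 6 + 5 + 3 + 4) / 5 = 22/5 = 4.4
  mean(B) = (8 + 5 + 5 + 8 + 4) / 5 = 30/5 = 6
  mean(C) = (1 + 3 + 5 + 4 + 5) / 5 = 18/5 = 3.6

Step 2 — sample variances and covariances s[i,j] = (1/(n-1)) · Σ_k (x_{k,i} - mean_i) · (x_{k,j} - mean_j), with n-1 = 4:
  s[A,A] = ((-0.4)·(-0.4) + (1.6)·(1.6) + (0.6)·(0.6) + (-1.4)·(-1.4) + (-0.4)·(-0.4)) / 4 = 5.2/4 = 1.3
  s[A,B] = ((-0.4)·(2) + (1.6)·(-1) + (0.6)·(-1) + (-1.4)·(2) + (-0.4)·(-2)) / 4 = -5/4 = -1.25
  s[A,C] = ((-0.4)·(-2.6) + (1.6)·(-0.6) + (0.6)·(1.4) + (-1.4)·(0.4) + (-0.4)·(1.4)) / 4 = -0.2/4 = -0.05
  s[B,B] = ((2)·(2) + (-1)·(-1) + (-1)·(-1) + (2)·(2) + (-2)·(-2)) / 4 = 14/4 = 3.5
  s[B,C] = ((2)·(-2.6) + (-1)·(-0.6) + (-1)·(1.4) + (2)·(0.4) + (-2)·(1.4)) / 4 = -8/4 = -2
  s[C,C] = ((-2.6)·(-2.6) + (-0.6)·(-0.6) + (1.4)·(1.4) + (0.4)·(0.4) + (1.4)·(1.4)) / 4 = 11.2/4 = 2.8
  Sample standard deviations s_i = √(s[i,i]):
  s(A) = √(1.3) = 1.1402
  s(B) = √(3.5) = 1.8708
  s(C) = √(2.8) = 1.6733

Step 3 — r_{ij} = s_{ij} / (s_i · s_j):
  r[A,A] = 1 (diagonal).
  r[A,B] = -1.25 / (1.1402 · 1.8708) = -1.25 / 2.1331 = -0.586
  r[A,C] = -0.05 / (1.1402 · 1.6733) = -0.05 / 1.9079 = -0.0262
  r[B,B] = 1 (diagonal).
  r[B,C] = -2 / (1.8708 · 1.6733) = -2 / 3.1305 = -0.6389
  r[C,C] = 1 (diagonal).

R is symmetric with unit diagonal. Assembling:

R = [[1, -0.586, -0.0262],
 [-0.586, 1, -0.6389],
 [-0.0262, -0.6389, 1]]


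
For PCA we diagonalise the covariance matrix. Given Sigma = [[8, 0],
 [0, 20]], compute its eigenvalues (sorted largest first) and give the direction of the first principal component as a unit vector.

Step 1 — characteristic polynomial of 2×2 Sigma:
  det(Sigma - λI) = λ² - trace · λ + det = 0.
  trace = 8 + 20 = 28, det = 8·20 - (0)² = 160.
Step 2 — discriminant:
  Δ = trace² - 4·det = 784 - 640 = 144.
Step 3 — eigenvalues:
  λ = (trace ± √Δ)/2 = (28 ± 12)/2,
  λ_1 = 20,  λ_2 = 8.

Step 4 — unit eigenvector for λ_1: Sigma is diagonal, so its eigenvectors are the coordinate axes. λ_1 = 20 is the diagonal entry on the second coordinate axis, hence
  v_1 = (0, 1) (||v_1|| = 1).

λ_1 = 20,  λ_2 = 8;  v_1 ≈ (0, 1)


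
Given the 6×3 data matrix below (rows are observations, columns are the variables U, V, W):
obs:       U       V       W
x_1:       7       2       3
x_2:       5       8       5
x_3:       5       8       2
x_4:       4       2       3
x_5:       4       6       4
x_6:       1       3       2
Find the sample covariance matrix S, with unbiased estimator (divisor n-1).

Step 1 — column means:
  mean(U) = (7 + 5 + 5 + 4 + 4 + 1) / 6 = 26/6 = 4.3333
  mean(V) = (2 + 8 + 8 + 2 + 6 + 3) / 6 = 29/6 = 4.8333
  mean(W) = (3 + 5 + 2 + 3 + 4 + 2) / 6 = 19/6 = 3.1667

Step 2 — sample covariance S[i,j] = (1/(n-1)) · Σ_k (x_{k,i} - mean_i) · (x_{k,j} - mean_j), with n-1 = 5.
  S[U,U] = ((2.6667)·(2.6667) + (0.6667)·(0.6667) + (0.6667)·(0.6667) + (-0.3333)·(-0.3333) + (-0.3333)·(-0.3333) + (-3.3333)·(-3.3333)) / 5 = 19.3333/5 = 3.8667
  S[U,V] = ((2.6667)·(-2.8333) + (0.6667)·(3.1667) + (0.6667)·(3.1667) + (-0.3333)·(-2.8333) + (-0.3333)·(1.1667) + (-3.3333)·(-1.8333)) / 5 = 3.3333/5 = 0.6667
  S[U,W] = ((2.6667)·(-0.1667) + (0.6667)·(1.8333) + (0.6667)·(-1.1667) + (-0.3333)·(-0.1667) + (-0.3333)·(0.8333) + (-3.3333)·(-1.1667)) / 5 = 3.6667/5 = 0.7333
  S[V,V] = ((-2.8333)·(-2.8333) + (3.1667)·(3.1667) + (3.1667)·(3.1667) + (-2.8333)·(-2.8333) + (1.1667)·(1.1667) + (-1.8333)·(-1.8333)) / 5 = 40.8333/5 = 8.1667
  S[V,W] = ((-2.8333)·(-0.1667) + (3.1667)·(1.8333) + (3.1667)·(-1.1667) + (-2.8333)·(-0.1667) + (1.1667)·(0.8333) + (-1.8333)·(-1.1667)) / 5 = 6.1667/5 = 1.2333
  S[W,W] = ((-0.1667)·(-0.1667) + (1.8333)·(1.8333) + (-1.1667)·(-1.1667) + (-0.1667)·(-0.1667) + (0.8333)·(0.8333) + (-1.1667)·(-1.1667)) / 5 = 6.8333/5 = 1.3667

S is symmetric (S[j,i] = S[i,j]). Assembling:

S = [[3.8667, 0.6667, 0.7333],
 [0.6667, 8.1667, 1.2333],
 [0.7333, 1.2333, 1.3667]]


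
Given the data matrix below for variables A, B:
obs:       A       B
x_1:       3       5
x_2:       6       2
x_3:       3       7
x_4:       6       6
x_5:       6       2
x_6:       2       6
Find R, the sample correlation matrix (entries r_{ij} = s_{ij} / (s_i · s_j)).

Step 1 — column means:
  mean(A) = (3 + 6 + 3 + 6 + 6 + 2) / 6 = 26/6 = 4.3333
  mean(B) = (5 + 2 + 7 + 6 + 2 + 6) / 6 = 28/6 = 4.6667

Step 2 — sample variances and covariances s[i,j] = (1/(n-1)) · Σ_k (x_{k,i} - mean_i) · (x_{k,j} - mean_j), with n-1 = 5:
  s[A,A] = ((-1.3333)·(-1.3333) + (1.6667)·(1.6667) + (-1.3333)·(-1.3333) + (1.6667)·(1.6667) + (1.6667)·(1.6667) + (-2.3333)·(-2.3333)) / 5 = 17.3333/5 = 3.4667
  s[A,B] = ((-1.3333)·(0.3333) + (1.6667)·(-2.6667) + (-1.3333)·(2.3333) + (1.6667)·(1.3333) + (1.6667)·(-2.6667) + (-2.3333)·(1.3333)) / 5 = -13.3333/5 = -2.6667
  s[B,B] = ((0.3333)·(0.3333) + (-2.6667)·(-2.6667) + (2.3333)·(2.3333) + (1.3333)·(1.3333) + (-2.6667)·(-2.6667) + (1.3333)·(1.3333)) / 5 = 23.3333/5 = 4.6667
  Sample standard deviations s_i = √(s[i,i]):
  s(A) = √(3.4667) = 1.8619
  s(B) = √(4.6667) = 2.1602

Step 3 — r_{ij} = s_{ij} / (s_i · s_j):
  r[A,A] = 1 (diagonal).
  r[A,B] = -2.6667 / (1.8619 · 2.1602) = -2.6667 / 4.0222 = -0.663
  r[B,B] = 1 (diagonal).

R is symmetric with unit diagonal. Assembling:

R = [[1, -0.663],
 [-0.663, 1]]


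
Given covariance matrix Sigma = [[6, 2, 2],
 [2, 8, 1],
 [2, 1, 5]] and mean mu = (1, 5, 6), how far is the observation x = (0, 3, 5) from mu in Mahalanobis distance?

Step 1 — centre the observation: (x - mu) = (-1, -2, -1).

Step 2 — invert Sigma (cofactor / det for 3×3, or solve directly):
  Sigma^{-1} = [[0.2053, -0.0421, -0.0737],
 [-0.0421, 0.1368, -0.0105],
 [-0.0737, -0.0105, 0.2316]].

Step 3 — form the quadratic (x - mu)^T · Sigma^{-1} · (x - mu):
  Sigma^{-1} · (x - mu) = (-0.0474, -0.2211, -0.1368).
  (x - mu)^T · [Sigma^{-1} · (x - mu)] = (-1)·(-0.0474) + (-2)·(-0.2211) + (-1)·(-0.1368) = 0.6263.

Step 4 — take square root: d = √(0.6263) ≈ 0.7914.

d(x, mu) = √(0.6263) ≈ 0.7914
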